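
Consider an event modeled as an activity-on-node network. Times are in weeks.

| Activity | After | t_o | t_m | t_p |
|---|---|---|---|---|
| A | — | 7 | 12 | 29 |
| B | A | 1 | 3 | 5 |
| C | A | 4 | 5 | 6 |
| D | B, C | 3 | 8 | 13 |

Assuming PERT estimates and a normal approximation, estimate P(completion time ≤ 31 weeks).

te_A = (7 + 4·12 + 29)/6 = 84/6 = 14; σ²_A = ((29−7)/6)² = 13.444
te_B = (1 + 4·3 + 5)/6 = 18/6 = 3; σ²_B = ((5−1)/6)² = 0.444
te_C = (4 + 4·5 + 6)/6 = 30/6 = 5; σ²_C = ((6−4)/6)² = 0.111
te_D = (3 + 4·8 + 13)/6 = 48/6 = 8; σ²_D = ((13−3)/6)² = 2.778

Forward pass:
ES_A = 0; EF_A = 14
ES_B = 14; EF_B = 14+3 = 17
ES_C = 14; EF_C = 14+5 = 19
ES_D = max(EF_B=17, EF_C=19) = 19; EF_D = 19+8 = 27
Expected project duration μ = 27 weeks. Critical path: A → C → D.

Variance along critical path = 13.444 + 0.111 + 2.778 = 16.333; σ = √16.333 = 4.041 weeks.
Z = (31 − 27) / 4.041 = 0.990
P(T ≤ 31) = Φ(0.990) ≈ 0.839

0.839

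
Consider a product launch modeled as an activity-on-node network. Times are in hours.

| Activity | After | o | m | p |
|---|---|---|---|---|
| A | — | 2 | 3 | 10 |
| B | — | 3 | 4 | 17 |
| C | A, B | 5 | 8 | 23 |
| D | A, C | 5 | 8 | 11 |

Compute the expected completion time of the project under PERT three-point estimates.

te_A = (2 + 4·3 + 10)/6 = 24/6 = 4
te_B = (3 + 4·4 + 17)/6 = 36/6 = 6
te_C = (5 + 4·8 + 23)/6 = 60/6 = 10
te_D = (5 + 4·8 + 11)/6 = 48/6 = 8

Forward pass:
ES_A = 0; EF_A = 4
ES_B = 0; EF_B = 6
ES_C = max(EF_A=4, EF_B=6) = 6; EF_C = 6+10 = 16
ES_D = max(EF_A=4, EF_C=16) = 16; EF_D = 16+8 = 24
Expected project duration μ = 24 hours. Critical path: B → C → D.

24 hours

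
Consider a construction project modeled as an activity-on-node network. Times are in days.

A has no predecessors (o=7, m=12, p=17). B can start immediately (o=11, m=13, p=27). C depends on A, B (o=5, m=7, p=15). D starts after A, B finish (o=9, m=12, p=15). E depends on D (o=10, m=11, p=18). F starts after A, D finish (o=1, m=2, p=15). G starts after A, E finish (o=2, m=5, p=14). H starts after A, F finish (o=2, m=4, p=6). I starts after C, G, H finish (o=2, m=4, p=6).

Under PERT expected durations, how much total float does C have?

22 days

te_A = (7 + 4·12 + 17)/6 = 72/6 = 12
te_B = (11 + 4·13 + 27)/6 = 90/6 = 15
te_C = (5 + 4·7 + 15)/6 = 48/6 = 8
te_D = (9 + 4·12 + 15)/6 = 72/6 = 12
te_E = (10 + 4·11 + 18)/6 = 72/6 = 12
te_F = (1 + 4·2 + 15)/6 = 24/6 = 4
te_G = (2 + 4·5 + 14)/6 = 36/6 = 6
te_H = (2 + 4·4 + 6)/6 = 24/6 = 4
te_I = (2 + 4·4 + 6)/6 = 24/6 = 4

Forward pass:
ES_A = 0; EF_A = 12
ES_B = 0; EF_B = 15
ES_C = max(EF_A=12, EF_B=15) = 15; EF_C = 15+8 = 23
ES_D = max(EF_A=12, EF_B=15) = 15; EF_D = 15+12 = 27
ES_E = 27; EF_E = 27+12 = 39
ES_F = max(EF_A=12, EF_D=27) = 27; EF_F = 27+4 = 31
ES_G = max(EF_A=12, EF_E=39) = 39; EF_G = 39+6 = 45
ES_H = max(EF_A=12, EF_F=31) = 31; EF_H = 31+4 = 35
ES_I = max(EF_C=23, EF_G=45, EF_H=35) = 45; EF_I = 45+4 = 49
Expected project duration μ = 49 days. Critical path: B → D → E → G → I.

Backward pass:
LF_I = 49; LS_I = 49−4 = 45
LF_H = LS_I = 45; LS_H = 45−4 = 41
LF_G = LS_I = 45; LS_G = 45−6 = 39
LF_F = LS_H = 41; LS_F = 41−4 = 37
LF_E = LS_G = 39; LS_E = 39−12 = 27
LF_D = min(LS_E=27, LS_F=37) = 27; LS_D = 27−12 = 15
LF_C = LS_I = 45; LS_C = 45−8 = 37
LF_B = min(LS_C=37, LS_D=15) = 15; LS_B = 15−15 = 0
LF_A = min(LS_C=37, LS_D=15, LS_F=37, LS_G=39, LS_H=41) = 15; LS_A = 15−12 = 3
Slack_C = LS_C − ES_C = 37 − 15 = 22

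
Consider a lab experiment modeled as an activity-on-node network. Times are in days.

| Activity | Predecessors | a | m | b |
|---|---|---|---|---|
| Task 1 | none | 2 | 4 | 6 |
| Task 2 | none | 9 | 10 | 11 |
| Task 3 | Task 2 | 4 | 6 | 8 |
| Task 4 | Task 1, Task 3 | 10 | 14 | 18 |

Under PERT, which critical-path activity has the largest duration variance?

te_Task 1 = (2 + 4·4 + 6)/6 = 24/6 = 4; σ²_Task 1 = ((6−2)/6)² = 0.444
te_Task 2 = (9 + 4·10 + 11)/6 = 60/6 = 10; σ²_Task 2 = ((11−9)/6)² = 0.111
te_Task 3 = (4 + 4·6 + 8)/6 = 36/6 = 6; σ²_Task 3 = ((8−4)/6)² = 0.444
te_Task 4 = (10 + 4·14 + 18)/6 = 84/6 = 14; σ²_Task 4 = ((18−10)/6)² = 1.778

Forward pass:
ES_Task 1 = 0; EF_Task 1 = 4
ES_Task 2 = 0; EF_Task 2 = 10
ES_Task 3 = 10; EF_Task 3 = 10+6 = 16
ES_Task 4 = max(EF_Task 1=4, EF_Task 3=16) = 16; EF_Task 4 = 16+14 = 30
Expected project duration μ = 30 days. Critical path: Task 2 → Task 3 → Task 4.

Variances on critical path: σ²_Task 2=0.111, σ²_Task 3=0.444, σ²_Task 4=1.778.
Largest is σ²_Task 4 = 1.778.

Task 4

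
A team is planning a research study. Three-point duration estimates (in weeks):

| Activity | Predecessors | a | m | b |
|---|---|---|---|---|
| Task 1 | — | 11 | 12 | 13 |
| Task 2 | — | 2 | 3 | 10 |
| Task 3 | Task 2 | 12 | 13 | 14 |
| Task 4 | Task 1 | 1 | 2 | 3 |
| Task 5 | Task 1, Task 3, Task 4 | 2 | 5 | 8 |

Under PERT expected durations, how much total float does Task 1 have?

3 weeks

te_Task 1 = (11 + 4·12 + 13)/6 = 72/6 = 12
te_Task 2 = (2 + 4·3 + 10)/6 = 24/6 = 4
te_Task 3 = (12 + 4·13 + 14)/6 = 78/6 = 13
te_Task 4 = (1 + 4·2 + 3)/6 = 12/6 = 2
te_Task 5 = (2 + 4·5 + 8)/6 = 30/6 = 5

Forward pass:
ES_Task 1 = 0; EF_Task 1 = 12
ES_Task 2 = 0; EF_Task 2 = 4
ES_Task 3 = 4; EF_Task 3 = 4+13 = 17
ES_Task 4 = 12; EF_Task 4 = 12+2 = 14
ES_Task 5 = max(EF_Task 1=12, EF_Task 3=17, EF_Task 4=14) = 17; EF_Task 5 = 17+5 = 22
Expected project duration μ = 22 weeks. Critical path: Task 2 → Task 3 → Task 5.

Backward pass:
LF_Task 5 = 22; LS_Task 5 = 22−5 = 17
LF_Task 4 = LS_Task 5 = 17; LS_Task 4 = 17−2 = 15
LF_Task 3 = LS_Task 5 = 17; LS_Task 3 = 17−13 = 4
LF_Task 2 = LS_Task 3 = 4; LS_Task 2 = 4−4 = 0
LF_Task 1 = min(LS_Task 4=15, LS_Task 5=17) = 15; LS_Task 1 = 15−12 = 3
Slack_Task 1 = LS_Task 1 − ES_Task 1 = 3 − 0 = 3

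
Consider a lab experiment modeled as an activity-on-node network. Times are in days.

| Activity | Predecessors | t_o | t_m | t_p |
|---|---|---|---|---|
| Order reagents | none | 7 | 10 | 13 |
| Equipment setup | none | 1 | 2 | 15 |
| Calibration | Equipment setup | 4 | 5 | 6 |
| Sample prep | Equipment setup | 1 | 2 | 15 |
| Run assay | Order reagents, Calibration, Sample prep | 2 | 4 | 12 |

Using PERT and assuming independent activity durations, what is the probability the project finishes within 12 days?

0.061

te_Order reagents = (7 + 4·10 + 13)/6 = 60/6 = 10; σ²_Order reagents = ((13−7)/6)² = 1.000
te_Equipment setup = (1 + 4·2 + 15)/6 = 24/6 = 4; σ²_Equipment setup = ((15−1)/6)² = 5.444
te_Calibration = (4 + 4·5 + 6)/6 = 30/6 = 5; σ²_Calibration = ((6−4)/6)² = 0.111
te_Sample prep = (1 + 4·2 + 15)/6 = 24/6 = 4; σ²_Sample prep = ((15−1)/6)² = 5.444
te_Run assay = (2 + 4·4 + 12)/6 = 30/6 = 5; σ²_Run assay = ((12−2)/6)² = 2.778

Forward pass:
ES_Order reagents = 0; EF_Order reagents = 10
ES_Equipment setup = 0; EF_Equipment setup = 4
ES_Calibration = 4; EF_Calibration = 4+5 = 9
ES_Sample prep = 4; EF_Sample prep = 4+4 = 8
ES_Run assay = max(EF_Order reagents=10, EF_Calibration=9, EF_Sample prep=8) = 10; EF_Run assay = 10+5 = 15
Expected project duration μ = 15 days. Critical path: Order reagents → Run assay.

Variance along critical path = 1.000 + 2.778 = 3.778; σ = √3.778 = 1.944 days.
Z = (12 − 15) / 1.944 = -1.543
P(T ≤ 12) = Φ(-1.543) ≈ 0.061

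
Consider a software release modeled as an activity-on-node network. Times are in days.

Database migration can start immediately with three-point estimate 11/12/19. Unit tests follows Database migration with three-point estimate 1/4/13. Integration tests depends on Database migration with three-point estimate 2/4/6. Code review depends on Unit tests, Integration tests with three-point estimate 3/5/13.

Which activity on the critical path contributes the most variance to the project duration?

te_Database migration = (11 + 4·12 + 19)/6 = 78/6 = 13; σ²_Database migration = ((19−11)/6)² = 1.778
te_Unit tests = (1 + 4·4 + 13)/6 = 30/6 = 5; σ²_Unit tests = ((13−1)/6)² = 4.000
te_Integration tests = (2 + 4·4 + 6)/6 = 24/6 = 4; σ²_Integration tests = ((6−2)/6)² = 0.444
te_Code review = (3 + 4·5 + 13)/6 = 36/6 = 6; σ²_Code review = ((13−3)/6)² = 2.778

Forward pass:
ES_Database migration = 0; EF_Database migration = 13
ES_Unit tests = 13; EF_Unit tests = 13+5 = 18
ES_Integration tests = 13; EF_Integration tests = 13+4 = 17
ES_Code review = max(EF_Unit tests=18, EF_Integration tests=17) = 18; EF_Code review = 18+6 = 24
Expected project duration μ = 24 days. Critical path: Database migration → Unit tests → Code review.

Variances on critical path: σ²_Database migration=1.778, σ²_Unit tests=4.000, σ²_Code review=2.778.
Largest is σ²_Unit tests = 4.000.

Unit tests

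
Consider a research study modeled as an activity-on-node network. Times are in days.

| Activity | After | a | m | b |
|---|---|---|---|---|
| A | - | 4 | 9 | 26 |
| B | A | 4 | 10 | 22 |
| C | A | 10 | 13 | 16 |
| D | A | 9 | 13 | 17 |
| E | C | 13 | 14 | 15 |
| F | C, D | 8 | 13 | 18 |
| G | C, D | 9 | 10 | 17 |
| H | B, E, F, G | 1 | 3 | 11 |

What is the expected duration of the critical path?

42 days

te_A = (4 + 4·9 + 26)/6 = 66/6 = 11
te_B = (4 + 4·10 + 22)/6 = 66/6 = 11
te_C = (10 + 4·13 + 16)/6 = 78/6 = 13
te_D = (9 + 4·13 + 17)/6 = 78/6 = 13
te_E = (13 + 4·14 + 15)/6 = 84/6 = 14
te_F = (8 + 4·13 + 18)/6 = 78/6 = 13
te_G = (9 + 4·10 + 17)/6 = 66/6 = 11
te_H = (1 + 4·3 + 11)/6 = 24/6 = 4

Forward pass:
ES_A = 0; EF_A = 11
ES_B = 11; EF_B = 11+11 = 22
ES_C = 11; EF_C = 11+13 = 24
ES_D = 11; EF_D = 11+13 = 24
ES_E = 24; EF_E = 24+14 = 38
ES_F = max(EF_C=24, EF_D=24) = 24; EF_F = 24+13 = 37
ES_G = max(EF_C=24, EF_D=24) = 24; EF_G = 24+11 = 35
ES_H = max(EF_B=22, EF_E=38, EF_F=37, EF_G=35) = 38; EF_H = 38+4 = 42
Expected project duration μ = 42 days. Critical path: A → C → E → H.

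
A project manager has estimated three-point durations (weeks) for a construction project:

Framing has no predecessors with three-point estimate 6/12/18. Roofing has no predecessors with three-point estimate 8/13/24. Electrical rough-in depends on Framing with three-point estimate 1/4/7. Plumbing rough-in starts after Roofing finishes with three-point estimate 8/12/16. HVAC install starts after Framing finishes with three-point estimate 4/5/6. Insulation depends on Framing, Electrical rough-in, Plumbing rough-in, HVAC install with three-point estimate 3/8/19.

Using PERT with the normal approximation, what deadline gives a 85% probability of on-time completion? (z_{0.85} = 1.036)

39.1 weeks

te_Framing = (6 + 4·12 + 18)/6 = 72/6 = 12; σ²_Framing = ((18−6)/6)² = 4.000
te_Roofing = (8 + 4·13 + 24)/6 = 84/6 = 14; σ²_Roofing = ((24−8)/6)² = 7.111
te_Electrical rough-in = (1 + 4·4 + 7)/6 = 24/6 = 4; σ²_Electrical rough-in = ((7−1)/6)² = 1.000
te_Plumbing rough-in = (8 + 4·12 + 16)/6 = 72/6 = 12; σ²_Plumbing rough-in = ((16−8)/6)² = 1.778
te_HVAC install = (4 + 4·5 + 6)/6 = 30/6 = 5; σ²_HVAC install = ((6−4)/6)² = 0.111
te_Insulation = (3 + 4·8 + 19)/6 = 54/6 = 9; σ²_Insulation = ((19−3)/6)² = 7.111

Forward pass:
ES_Framing = 0; EF_Framing = 12
ES_Roofing = 0; EF_Roofing = 14
ES_Electrical rough-in = 12; EF_Electrical rough-in = 12+4 = 16
ES_Plumbing rough-in = 14; EF_Plumbing rough-in = 14+12 = 26
ES_HVAC install = 12; EF_HVAC install = 12+5 = 17
ES_Insulation = max(EF_Framing=12, EF_Electrical rough-in=16, EF_Plumbing rough-in=26, EF_HVAC install=17) = 26; EF_Insulation = 26+9 = 35
Expected project duration μ = 35 weeks. Critical path: Roofing → Plumbing rough-in → Insulation.

Variance along critical path = 7.111 + 1.778 + 7.111 = 16.000; σ = 4.000 weeks.
D = μ + z·σ = 35 + 1.036·4.000 = 39.1 weeks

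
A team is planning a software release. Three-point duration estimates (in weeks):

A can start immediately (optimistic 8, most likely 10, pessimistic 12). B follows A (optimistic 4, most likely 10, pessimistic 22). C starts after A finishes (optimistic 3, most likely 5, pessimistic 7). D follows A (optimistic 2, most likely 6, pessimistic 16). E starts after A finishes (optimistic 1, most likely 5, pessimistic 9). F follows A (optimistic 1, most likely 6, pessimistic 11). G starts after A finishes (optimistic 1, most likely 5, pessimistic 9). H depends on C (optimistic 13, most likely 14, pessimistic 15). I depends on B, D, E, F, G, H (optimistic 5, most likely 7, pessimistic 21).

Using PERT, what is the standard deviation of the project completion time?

te_A = (8 + 4·10 + 12)/6 = 60/6 = 10; σ²_A = ((12−8)/6)² = 0.444
te_B = (4 + 4·10 + 22)/6 = 66/6 = 11; σ²_B = ((22−4)/6)² = 9.000
te_C = (3 + 4·5 + 7)/6 = 30/6 = 5; σ²_C = ((7−3)/6)² = 0.444
te_D = (2 + 4·6 + 16)/6 = 42/6 = 7; σ²_D = ((16−2)/6)² = 5.444
te_E = (1 + 4·5 + 9)/6 = 30/6 = 5; σ²_E = ((9−1)/6)² = 1.778
te_F = (1 + 4·6 + 11)/6 = 36/6 = 6; σ²_F = ((11−1)/6)² = 2.778
te_G = (1 + 4·5 + 9)/6 = 30/6 = 5; σ²_G = ((9−1)/6)² = 1.778
te_H = (13 + 4·14 + 15)/6 = 84/6 = 14; σ²_H = ((15−13)/6)² = 0.111
te_I = (5 + 4·7 + 21)/6 = 54/6 = 9; σ²_I = ((21−5)/6)² = 7.111

Forward pass:
ES_A = 0; EF_A = 10
ES_B = 10; EF_B = 10+11 = 21
ES_C = 10; EF_C = 10+5 = 15
ES_D = 10; EF_D = 10+7 = 17
ES_E = 10; EF_E = 10+5 = 15
ES_F = 10; EF_F = 10+6 = 16
ES_G = 10; EF_G = 10+5 = 15
ES_H = 15; EF_H = 15+14 = 29
ES_I = max(EF_B=21, EF_D=17, EF_E=15, EF_F=16, EF_G=15, EF_H=29) = 29; EF_I = 29+9 = 38
Expected project duration μ = 38 weeks. Critical path: A → C → H → I.

Variance along critical path = 0.444 + 0.444 + 0.111 + 7.111 = 8.111
σ = √8.111 = 2.848 weeks

2.85 weeks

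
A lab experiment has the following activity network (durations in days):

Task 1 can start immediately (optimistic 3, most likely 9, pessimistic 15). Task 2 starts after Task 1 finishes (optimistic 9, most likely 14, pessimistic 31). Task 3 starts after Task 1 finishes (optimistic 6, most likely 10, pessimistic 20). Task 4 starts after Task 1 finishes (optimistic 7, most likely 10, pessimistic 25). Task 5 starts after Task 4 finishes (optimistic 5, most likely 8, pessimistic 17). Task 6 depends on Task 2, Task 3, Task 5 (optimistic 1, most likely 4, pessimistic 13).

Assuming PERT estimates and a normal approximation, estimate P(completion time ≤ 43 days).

te_Task 1 = (3 + 4·9 + 15)/6 = 54/6 = 9; σ²_Task 1 = ((15−3)/6)² = 4.000
te_Task 2 = (9 + 4·14 + 31)/6 = 96/6 = 16; σ²_Task 2 = ((31−9)/6)² = 13.444
te_Task 3 = (6 + 4·10 + 20)/6 = 66/6 = 11; σ²_Task 3 = ((20−6)/6)² = 5.444
te_Task 4 = (7 + 4·10 + 25)/6 = 72/6 = 12; σ²_Task 4 = ((25−7)/6)² = 9.000
te_Task 5 = (5 + 4·8 + 17)/6 = 54/6 = 9; σ²_Task 5 = ((17−5)/6)² = 4.000
te_Task 6 = (1 + 4·4 + 13)/6 = 30/6 = 5; σ²_Task 6 = ((13−1)/6)² = 4.000

Forward pass:
ES_Task 1 = 0; EF_Task 1 = 9
ES_Task 2 = 9; EF_Task 2 = 9+16 = 25
ES_Task 3 = 9; EF_Task 3 = 9+11 = 20
ES_Task 4 = 9; EF_Task 4 = 9+12 = 21
ES_Task 5 = 21; EF_Task 5 = 21+9 = 30
ES_Task 6 = max(EF_Task 2=25, EF_Task 3=20, EF_Task 5=30) = 30; EF_Task 6 = 30+5 = 35
Expected project duration μ = 35 days. Critical path: Task 1 → Task 4 → Task 5 → Task 6.

Variance along critical path = 4.000 + 9.000 + 4.000 + 4.000 = 21.000; σ = √21.000 = 4.583 days.
Z = (43 − 35) / 4.583 = 1.746
P(T ≤ 43) = Φ(1.746) ≈ 0.960

0.960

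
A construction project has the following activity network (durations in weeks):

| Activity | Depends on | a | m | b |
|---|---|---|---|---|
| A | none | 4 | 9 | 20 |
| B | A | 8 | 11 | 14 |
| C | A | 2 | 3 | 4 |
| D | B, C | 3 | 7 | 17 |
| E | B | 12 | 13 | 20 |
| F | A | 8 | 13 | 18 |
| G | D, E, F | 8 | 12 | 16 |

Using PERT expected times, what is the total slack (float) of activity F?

te_A = (4 + 4·9 + 20)/6 = 60/6 = 10
te_B = (8 + 4·11 + 14)/6 = 66/6 = 11
te_C = (2 + 4·3 + 4)/6 = 18/6 = 3
te_D = (3 + 4·7 + 17)/6 = 48/6 = 8
te_E = (12 + 4·13 + 20)/6 = 84/6 = 14
te_F = (8 + 4·13 + 18)/6 = 78/6 = 13
te_G = (8 + 4·12 + 16)/6 = 72/6 = 12

Forward pass:
ES_A = 0; EF_A = 10
ES_B = 10; EF_B = 10+11 = 21
ES_C = 10; EF_C = 10+3 = 13
ES_D = max(EF_B=21, EF_C=13) = 21; EF_D = 21+8 = 29
ES_E = 21; EF_E = 21+14 = 35
ES_F = 10; EF_F = 10+13 = 23
ES_G = max(EF_D=29, EF_E=35, EF_F=23) = 35; EF_G = 35+12 = 47
Expected project duration μ = 47 weeks. Critical path: A → B → E → G.

Backward pass:
LF_G = 47; LS_G = 47−12 = 35
LF_F = LS_G = 35; LS_F = 35−13 = 22
LF_E = LS_G = 35; LS_E = 35−14 = 21
LF_D = LS_G = 35; LS_D = 35−8 = 27
LF_C = LS_D = 27; LS_C = 27−3 = 24
LF_B = min(LS_D=27, LS_E=21) = 21; LS_B = 21−11 = 10
LF_A = min(LS_B=10, LS_C=24, LS_F=22) = 10; LS_A = 10−10 = 0
Slack_F = LS_F − ES_F = 22 − 10 = 12

12 weeks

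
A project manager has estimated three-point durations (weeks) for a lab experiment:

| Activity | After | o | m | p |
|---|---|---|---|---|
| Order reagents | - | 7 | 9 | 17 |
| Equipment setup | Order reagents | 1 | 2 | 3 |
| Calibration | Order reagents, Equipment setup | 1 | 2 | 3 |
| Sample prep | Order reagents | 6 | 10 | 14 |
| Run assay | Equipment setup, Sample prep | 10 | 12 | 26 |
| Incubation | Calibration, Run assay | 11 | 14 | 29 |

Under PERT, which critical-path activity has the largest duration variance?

Incubation

te_Order reagents = (7 + 4·9 + 17)/6 = 60/6 = 10; σ²_Order reagents = ((17−7)/6)² = 2.778
te_Equipment setup = (1 + 4·2 + 3)/6 = 12/6 = 2; σ²_Equipment setup = ((3−1)/6)² = 0.111
te_Calibration = (1 + 4·2 + 3)/6 = 12/6 = 2; σ²_Calibration = ((3−1)/6)² = 0.111
te_Sample prep = (6 + 4·10 + 14)/6 = 60/6 = 10; σ²_Sample prep = ((14−6)/6)² = 1.778
te_Run assay = (10 + 4·12 + 26)/6 = 84/6 = 14; σ²_Run assay = ((26−10)/6)² = 7.111
te_Incubation = (11 + 4·14 + 29)/6 = 96/6 = 16; σ²_Incubation = ((29−11)/6)² = 9.000

Forward pass:
ES_Order reagents = 0; EF_Order reagents = 10
ES_Equipment setup = 10; EF_Equipment setup = 10+2 = 12
ES_Calibration = max(EF_Order reagents=10, EF_Equipment setup=12) = 12; EF_Calibration = 12+2 = 14
ES_Sample prep = 10; EF_Sample prep = 10+10 = 20
ES_Run assay = max(EF_Equipment setup=12, EF_Sample prep=20) = 20; EF_Run assay = 20+14 = 34
ES_Incubation = max(EF_Calibration=14, EF_Run assay=34) = 34; EF_Incubation = 34+16 = 50
Expected project duration μ = 50 weeks. Critical path: Order reagents → Sample prep → Run assay → Incubation.

Variances on critical path: σ²_Order reagents=2.778, σ²_Sample prep=1.778, σ²_Run assay=7.111, σ²_Incubation=9.000.
Largest is σ²_Incubation = 9.000.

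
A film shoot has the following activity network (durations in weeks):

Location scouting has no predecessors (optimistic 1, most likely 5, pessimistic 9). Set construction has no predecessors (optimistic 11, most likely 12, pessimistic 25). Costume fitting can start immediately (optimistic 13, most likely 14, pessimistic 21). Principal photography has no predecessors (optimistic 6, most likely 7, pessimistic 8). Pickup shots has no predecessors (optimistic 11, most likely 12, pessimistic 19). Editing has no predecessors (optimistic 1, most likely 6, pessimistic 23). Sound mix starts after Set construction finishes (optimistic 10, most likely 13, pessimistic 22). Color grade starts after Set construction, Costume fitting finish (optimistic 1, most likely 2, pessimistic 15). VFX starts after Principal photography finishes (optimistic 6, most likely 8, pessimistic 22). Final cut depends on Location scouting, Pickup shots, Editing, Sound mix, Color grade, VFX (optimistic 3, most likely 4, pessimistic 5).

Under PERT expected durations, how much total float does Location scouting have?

23 weeks

te_Location scouting = (1 + 4·5 + 9)/6 = 30/6 = 5
te_Set construction = (11 + 4·12 + 25)/6 = 84/6 = 14
te_Costume fitting = (13 + 4·14 + 21)/6 = 90/6 = 15
te_Principal photography = (6 + 4·7 + 8)/6 = 42/6 = 7
te_Pickup shots = (11 + 4·12 + 19)/6 = 78/6 = 13
te_Editing = (1 + 4·6 + 23)/6 = 48/6 = 8
te_Sound mix = (10 + 4·13 + 22)/6 = 84/6 = 14
te_Color grade = (1 + 4·2 + 15)/6 = 24/6 = 4
te_VFX = (6 + 4·8 + 22)/6 = 60/6 = 10
te_Final cut = (3 + 4·4 + 5)/6 = 24/6 = 4

Forward pass:
ES_Location scouting = 0; EF_Location scouting = 5
ES_Set construction = 0; EF_Set construction = 14
ES_Costume fitting = 0; EF_Costume fitting = 15
ES_Principal photography = 0; EF_Principal photography = 7
ES_Pickup shots = 0; EF_Pickup shots = 13
ES_Editing = 0; EF_Editing = 8
ES_Sound mix = 14; EF_Sound mix = 14+14 = 28
ES_Color grade = max(EF_Set construction=14, EF_Costume fitting=15) = 15; EF_Color grade = 15+4 = 19
ES_VFX = 7; EF_VFX = 7+10 = 17
ES_Final cut = max(EF_Location scouting=5, EF_Pickup shots=13, EF_Editing=8, EF_Sound mix=28, EF_Color grade=19, EF_VFX=17) = 28; EF_Final cut = 28+4 = 32
Expected project duration μ = 32 weeks. Critical path: Set construction → Sound mix → Final cut.

Backward pass:
LF_Final cut = 32; LS_Final cut = 32−4 = 28
LF_VFX = LS_Final cut = 28; LS_VFX = 28−10 = 18
LF_Color grade = LS_Final cut = 28; LS_Color grade = 28−4 = 24
LF_Sound mix = LS_Final cut = 28; LS_Sound mix = 28−14 = 14
LF_Editing = LS_Final cut = 28; LS_Editing = 28−8 = 20
LF_Pickup shots = LS_Final cut = 28; LS_Pickup shots = 28−13 = 15
LF_Principal photography = LS_VFX = 18; LS_Principal photography = 18−7 = 11
LF_Costume fitting = LS_Color grade = 24; LS_Costume fitting = 24−15 = 9
LF_Set construction = min(LS_Sound mix=14, LS_Color grade=24) = 14; LS_Set construction = 14−14 = 0
LF_Location scouting = LS_Final cut = 28; LS_Location scouting = 28−5 = 23
Slack_Location scouting = LS_Location scouting − ES_Location scouting = 23 − 0 = 23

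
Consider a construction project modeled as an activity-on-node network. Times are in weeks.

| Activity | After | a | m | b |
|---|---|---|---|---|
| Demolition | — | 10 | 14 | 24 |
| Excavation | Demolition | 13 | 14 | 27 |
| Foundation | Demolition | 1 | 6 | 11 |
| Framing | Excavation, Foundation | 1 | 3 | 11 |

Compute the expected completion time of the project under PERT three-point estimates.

35 weeks

te_Demolition = (10 + 4·14 + 24)/6 = 90/6 = 15
te_Excavation = (13 + 4·14 + 27)/6 = 96/6 = 16
te_Foundation = (1 + 4·6 + 11)/6 = 36/6 = 6
te_Framing = (1 + 4·3 + 11)/6 = 24/6 = 4

Forward pass:
ES_Demolition = 0; EF_Demolition = 15
ES_Excavation = 15; EF_Excavation = 15+16 = 31
ES_Foundation = 15; EF_Foundation = 15+6 = 21
ES_Framing = max(EF_Excavation=31, EF_Foundation=21) = 31; EF_Framing = 31+4 = 35
Expected project duration μ = 35 weeks. Critical path: Demolition → Excavation → Framing.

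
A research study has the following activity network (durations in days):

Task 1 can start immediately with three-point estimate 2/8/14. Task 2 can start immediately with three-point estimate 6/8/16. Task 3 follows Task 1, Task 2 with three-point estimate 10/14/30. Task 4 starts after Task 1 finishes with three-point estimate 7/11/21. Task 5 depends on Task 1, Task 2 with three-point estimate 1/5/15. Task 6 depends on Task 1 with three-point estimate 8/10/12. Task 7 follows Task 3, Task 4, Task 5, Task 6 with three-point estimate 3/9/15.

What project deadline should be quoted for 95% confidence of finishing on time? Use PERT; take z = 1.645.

te_Task 1 = (2 + 4·8 + 14)/6 = 48/6 = 8; σ²_Task 1 = ((14−2)/6)² = 4.000
te_Task 2 = (6 + 4·8 + 16)/6 = 54/6 = 9; σ²_Task 2 = ((16−6)/6)² = 2.778
te_Task 3 = (10 + 4·14 + 30)/6 = 96/6 = 16; σ²_Task 3 = ((30−10)/6)² = 11.111
te_Task 4 = (7 + 4·11 + 21)/6 = 72/6 = 12; σ²_Task 4 = ((21−7)/6)² = 5.444
te_Task 5 = (1 + 4·5 + 15)/6 = 36/6 = 6; σ²_Task 5 = ((15−1)/6)² = 5.444
te_Task 6 = (8 + 4·10 + 12)/6 = 60/6 = 10; σ²_Task 6 = ((12−8)/6)² = 0.444
te_Task 7 = (3 + 4·9 + 15)/6 = 54/6 = 9; σ²_Task 7 = ((15−3)/6)² = 4.000

Forward pass:
ES_Task 1 = 0; EF_Task 1 = 8
ES_Task 2 = 0; EF_Task 2 = 9
ES_Task 3 = max(EF_Task 1=8, EF_Task 2=9) = 9; EF_Task 3 = 9+16 = 25
ES_Task 4 = 8; EF_Task 4 = 8+12 = 20
ES_Task 5 = max(EF_Task 1=8, EF_Task 2=9) = 9; EF_Task 5 = 9+6 = 15
ES_Task 6 = 8; EF_Task 6 = 8+10 = 18
ES_Task 7 = max(EF_Task 3=25, EF_Task 4=20, EF_Task 5=15, EF_Task 6=18) = 25; EF_Task 7 = 25+9 = 34
Expected project duration μ = 34 days. Critical path: Task 2 → Task 3 → Task 7.

Variance along critical path = 2.778 + 11.111 + 4.000 = 17.889; σ = 4.230 days.
D = μ + z·σ = 34 + 1.645·4.230 = 41.0 days

41.0 days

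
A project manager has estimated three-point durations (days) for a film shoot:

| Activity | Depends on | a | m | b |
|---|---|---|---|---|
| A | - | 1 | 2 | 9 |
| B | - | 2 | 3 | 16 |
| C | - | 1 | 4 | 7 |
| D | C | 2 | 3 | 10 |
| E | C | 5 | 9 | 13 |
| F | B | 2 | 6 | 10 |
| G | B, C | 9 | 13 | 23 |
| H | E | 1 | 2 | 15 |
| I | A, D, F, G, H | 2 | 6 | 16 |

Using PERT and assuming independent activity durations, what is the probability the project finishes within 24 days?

0.310

te_A = (1 + 4·2 + 9)/6 = 18/6 = 3; σ²_A = ((9−1)/6)² = 1.778
te_B = (2 + 4·3 + 16)/6 = 30/6 = 5; σ²_B = ((16−2)/6)² = 5.444
te_C = (1 + 4·4 + 7)/6 = 24/6 = 4; σ²_C = ((7−1)/6)² = 1.000
te_D = (2 + 4·3 + 10)/6 = 24/6 = 4; σ²_D = ((10−2)/6)² = 1.778
te_E = (5 + 4·9 + 13)/6 = 54/6 = 9; σ²_E = ((13−5)/6)² = 1.778
te_F = (2 + 4·6 + 10)/6 = 36/6 = 6; σ²_F = ((10−2)/6)² = 1.778
te_G = (9 + 4·13 + 23)/6 = 84/6 = 14; σ²_G = ((23−9)/6)² = 5.444
te_H = (1 + 4·2 + 15)/6 = 24/6 = 4; σ²_H = ((15−1)/6)² = 5.444
te_I = (2 + 4·6 + 16)/6 = 42/6 = 7; σ²_I = ((16−2)/6)² = 5.444

Forward pass:
ES_A = 0; EF_A = 3
ES_B = 0; EF_B = 5
ES_C = 0; EF_C = 4
ES_D = 4; EF_D = 4+4 = 8
ES_E = 4; EF_E = 4+9 = 13
ES_F = 5; EF_F = 5+6 = 11
ES_G = max(EF_B=5, EF_C=4) = 5; EF_G = 5+14 = 19
ES_H = 13; EF_H = 13+4 = 17
ES_I = max(EF_A=3, EF_D=8, EF_F=11, EF_G=19, EF_H=17) = 19; EF_I = 19+7 = 26
Expected project duration μ = 26 days. Critical path: B → G → I.

Variance along critical path = 5.444 + 5.444 + 5.444 = 16.333; σ = √16.333 = 4.041 days.
Z = (24 − 26) / 4.041 = -0.495
P(T ≤ 24) = Φ(-0.495) ≈ 0.310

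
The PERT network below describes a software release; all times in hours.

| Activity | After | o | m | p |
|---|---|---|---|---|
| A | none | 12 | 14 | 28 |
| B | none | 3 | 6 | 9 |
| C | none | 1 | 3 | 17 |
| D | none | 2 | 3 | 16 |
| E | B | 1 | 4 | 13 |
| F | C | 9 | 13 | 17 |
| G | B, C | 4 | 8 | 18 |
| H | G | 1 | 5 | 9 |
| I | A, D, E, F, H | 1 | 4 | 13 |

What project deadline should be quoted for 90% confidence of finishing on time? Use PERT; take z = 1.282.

29.5 hours

te_A = (12 + 4·14 + 28)/6 = 96/6 = 16; σ²_A = ((28−12)/6)² = 7.111
te_B = (3 + 4·6 + 9)/6 = 36/6 = 6; σ²_B = ((9−3)/6)² = 1.000
te_C = (1 + 4·3 + 17)/6 = 30/6 = 5; σ²_C = ((17−1)/6)² = 7.111
te_D = (2 + 4·3 + 16)/6 = 30/6 = 5; σ²_D = ((16−2)/6)² = 5.444
te_E = (1 + 4·4 + 13)/6 = 30/6 = 5; σ²_E = ((13−1)/6)² = 4.000
te_F = (9 + 4·13 + 17)/6 = 78/6 = 13; σ²_F = ((17−9)/6)² = 1.778
te_G = (4 + 4·8 + 18)/6 = 54/6 = 9; σ²_G = ((18−4)/6)² = 5.444
te_H = (1 + 4·5 + 9)/6 = 30/6 = 5; σ²_H = ((9−1)/6)² = 1.778
te_I = (1 + 4·4 + 13)/6 = 30/6 = 5; σ²_I = ((13−1)/6)² = 4.000

Forward pass:
ES_A = 0; EF_A = 16
ES_B = 0; EF_B = 6
ES_C = 0; EF_C = 5
ES_D = 0; EF_D = 5
ES_E = 6; EF_E = 6+5 = 11
ES_F = 5; EF_F = 5+13 = 18
ES_G = max(EF_B=6, EF_C=5) = 6; EF_G = 6+9 = 15
ES_H = 15; EF_H = 15+5 = 20
ES_I = max(EF_A=16, EF_D=5, EF_E=11, EF_F=18, EF_H=20) = 20; EF_I = 20+5 = 25
Expected project duration μ = 25 hours. Critical path: B → G → H → I.

Variance along critical path = 1.000 + 5.444 + 1.778 + 4.000 = 12.222; σ = 3.496 hours.
D = μ + z·σ = 25 + 1.282·3.496 = 29.5 hours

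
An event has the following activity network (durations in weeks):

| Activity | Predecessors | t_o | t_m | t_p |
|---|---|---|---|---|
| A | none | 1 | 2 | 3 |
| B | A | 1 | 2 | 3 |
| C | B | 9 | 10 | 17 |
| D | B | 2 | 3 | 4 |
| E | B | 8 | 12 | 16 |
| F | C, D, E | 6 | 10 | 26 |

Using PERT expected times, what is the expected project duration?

28 weeks

te_A = (1 + 4·2 + 3)/6 = 12/6 = 2
te_B = (1 + 4·2 + 3)/6 = 12/6 = 2
te_C = (9 + 4·10 + 17)/6 = 66/6 = 11
te_D = (2 + 4·3 + 4)/6 = 18/6 = 3
te_E = (8 + 4·12 + 16)/6 = 72/6 = 12
te_F = (6 + 4·10 + 26)/6 = 72/6 = 12

Forward pass:
ES_A = 0; EF_A = 2
ES_B = 2; EF_B = 2+2 = 4
ES_C = 4; EF_C = 4+11 = 15
ES_D = 4; EF_D = 4+3 = 7
ES_E = 4; EF_E = 4+12 = 16
ES_F = max(EF_C=15, EF_D=7, EF_E=16) = 16; EF_F = 16+12 = 28
Expected project duration μ = 28 weeks. Critical path: A → B → E → F.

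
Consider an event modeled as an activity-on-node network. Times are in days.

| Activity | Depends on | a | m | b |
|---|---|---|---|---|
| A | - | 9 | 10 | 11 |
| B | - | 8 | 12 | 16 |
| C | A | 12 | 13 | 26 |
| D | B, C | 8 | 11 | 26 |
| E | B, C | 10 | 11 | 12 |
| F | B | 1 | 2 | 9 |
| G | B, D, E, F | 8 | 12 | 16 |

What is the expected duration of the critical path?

te_A = (9 + 4·10 + 11)/6 = 60/6 = 10
te_B = (8 + 4·12 + 16)/6 = 72/6 = 12
te_C = (12 + 4·13 + 26)/6 = 90/6 = 15
te_D = (8 + 4·11 + 26)/6 = 78/6 = 13
te_E = (10 + 4·11 + 12)/6 = 66/6 = 11
te_F = (1 + 4·2 + 9)/6 = 18/6 = 3
te_G = (8 + 4·12 + 16)/6 = 72/6 = 12

Forward pass:
ES_A = 0; EF_A = 10
ES_B = 0; EF_B = 12
ES_C = 10; EF_C = 10+15 = 25
ES_D = max(EF_B=12, EF_C=25) = 25; EF_D = 25+13 = 38
ES_E = max(EF_B=12, EF_C=25) = 25; EF_E = 25+11 = 36
ES_F = 12; EF_F = 12+3 = 15
ES_G = max(EF_B=12, EF_D=38, EF_E=36, EF_F=15) = 38; EF_G = 38+12 = 50
Expected project duration μ = 50 days. Critical path: A → C → D → G.

50 days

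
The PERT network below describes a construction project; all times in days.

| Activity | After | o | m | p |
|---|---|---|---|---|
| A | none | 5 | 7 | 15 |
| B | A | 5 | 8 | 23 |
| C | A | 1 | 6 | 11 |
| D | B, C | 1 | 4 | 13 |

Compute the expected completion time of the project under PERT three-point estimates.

23 days

te_A = (5 + 4·7 + 15)/6 = 48/6 = 8
te_B = (5 + 4·8 + 23)/6 = 60/6 = 10
te_C = (1 + 4·6 + 11)/6 = 36/6 = 6
te_D = (1 + 4·4 + 13)/6 = 30/6 = 5

Forward pass:
ES_A = 0; EF_A = 8
ES_B = 8; EF_B = 8+10 = 18
ES_C = 8; EF_C = 8+6 = 14
ES_D = max(EF_B=18, EF_C=14) = 18; EF_D = 18+5 = 23
Expected project duration μ = 23 days. Critical path: A → B → D.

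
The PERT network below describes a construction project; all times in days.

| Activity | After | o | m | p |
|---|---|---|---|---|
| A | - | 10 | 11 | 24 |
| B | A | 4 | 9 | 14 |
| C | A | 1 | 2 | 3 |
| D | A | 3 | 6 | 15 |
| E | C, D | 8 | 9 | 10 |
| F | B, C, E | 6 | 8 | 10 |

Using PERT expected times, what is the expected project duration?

37 days

te_A = (10 + 4·11 + 24)/6 = 78/6 = 13
te_B = (4 + 4·9 + 14)/6 = 54/6 = 9
te_C = (1 + 4·2 + 3)/6 = 12/6 = 2
te_D = (3 + 4·6 + 15)/6 = 42/6 = 7
te_E = (8 + 4·9 + 10)/6 = 54/6 = 9
te_F = (6 + 4·8 + 10)/6 = 48/6 = 8

Forward pass:
ES_A = 0; EF_A = 13
ES_B = 13; EF_B = 13+9 = 22
ES_C = 13; EF_C = 13+2 = 15
ES_D = 13; EF_D = 13+7 = 20
ES_E = max(EF_C=15, EF_D=20) = 20; EF_E = 20+9 = 29
ES_F = max(EF_B=22, EF_C=15, EF_E=29) = 29; EF_F = 29+8 = 37
Expected project duration μ = 37 days. Critical path: A → D → E → F.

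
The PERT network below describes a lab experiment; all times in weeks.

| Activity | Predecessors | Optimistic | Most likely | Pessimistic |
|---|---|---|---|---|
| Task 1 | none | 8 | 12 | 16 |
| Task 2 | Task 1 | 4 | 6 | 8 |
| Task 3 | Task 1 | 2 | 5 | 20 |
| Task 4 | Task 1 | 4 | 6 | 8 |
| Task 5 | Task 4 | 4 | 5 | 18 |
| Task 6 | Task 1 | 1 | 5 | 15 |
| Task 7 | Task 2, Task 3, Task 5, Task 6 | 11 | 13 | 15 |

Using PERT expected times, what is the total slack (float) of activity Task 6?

te_Task 1 = (8 + 4·12 + 16)/6 = 72/6 = 12
te_Task 2 = (4 + 4·6 + 8)/6 = 36/6 = 6
te_Task 3 = (2 + 4·5 + 20)/6 = 42/6 = 7
te_Task 4 = (4 + 4·6 + 8)/6 = 36/6 = 6
te_Task 5 = (4 + 4·5 + 18)/6 = 42/6 = 7
te_Task 6 = (1 + 4·5 + 15)/6 = 36/6 = 6
te_Task 7 = (11 + 4·13 + 15)/6 = 78/6 = 13

Forward pass:
ES_Task 1 = 0; EF_Task 1 = 12
ES_Task 2 = 12; EF_Task 2 = 12+6 = 18
ES_Task 3 = 12; EF_Task 3 = 12+7 = 19
ES_Task 4 = 12; EF_Task 4 = 12+6 = 18
ES_Task 5 = 18; EF_Task 5 = 18+7 = 25
ES_Task 6 = 12; EF_Task 6 = 12+6 = 18
ES_Task 7 = max(EF_Task 2=18, EF_Task 3=19, EF_Task 5=25, EF_Task 6=18) = 25; EF_Task 7 = 25+13 = 38
Expected project duration μ = 38 weeks. Critical path: Task 1 → Task 4 → Task 5 → Task 7.

Backward pass:
LF_Task 7 = 38; LS_Task 7 = 38−13 = 25
LF_Task 6 = LS_Task 7 = 25; LS_Task 6 = 25−6 = 19
LF_Task 5 = LS_Task 7 = 25; LS_Task 5 = 25−7 = 18
LF_Task 4 = LS_Task 5 = 18; LS_Task 4 = 18−6 = 12
LF_Task 3 = LS_Task 7 = 25; LS_Task 3 = 25−7 = 18
LF_Task 2 = LS_Task 7 = 25; LS_Task 2 = 25−6 = 19
LF_Task 1 = min(LS_Task 2=19, LS_Task 3=18, LS_Task 4=12, LS_Task 6=19) = 12; LS_Task 1 = 12−12 = 0
Slack_Task 6 = LS_Task 6 − ES_Task 6 = 19 − 12 = 7

7 weeks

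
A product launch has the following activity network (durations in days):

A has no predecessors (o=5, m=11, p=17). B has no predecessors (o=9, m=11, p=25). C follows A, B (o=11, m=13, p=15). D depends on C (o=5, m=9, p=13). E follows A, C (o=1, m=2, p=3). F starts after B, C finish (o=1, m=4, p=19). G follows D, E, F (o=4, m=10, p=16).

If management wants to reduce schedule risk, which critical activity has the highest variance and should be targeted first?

B

te_A = (5 + 4·11 + 17)/6 = 66/6 = 11; σ²_A = ((17−5)/6)² = 4.000
te_B = (9 + 4·11 + 25)/6 = 78/6 = 13; σ²_B = ((25−9)/6)² = 7.111
te_C = (11 + 4·13 + 15)/6 = 78/6 = 13; σ²_C = ((15−11)/6)² = 0.444
te_D = (5 + 4·9 + 13)/6 = 54/6 = 9; σ²_D = ((13−5)/6)² = 1.778
te_E = (1 + 4·2 + 3)/6 = 12/6 = 2; σ²_E = ((3−1)/6)² = 0.111
te_F = (1 + 4·4 + 19)/6 = 36/6 = 6; σ²_F = ((19−1)/6)² = 9.000
te_G = (4 + 4·10 + 16)/6 = 60/6 = 10; σ²_G = ((16−4)/6)² = 4.000

Forward pass:
ES_A = 0; EF_A = 11
ES_B = 0; EF_B = 13
ES_C = max(EF_A=11, EF_B=13) = 13; EF_C = 13+13 = 26
ES_D = 26; EF_D = 26+9 = 35
ES_E = max(EF_A=11, EF_C=26) = 26; EF_E = 26+2 = 28
ES_F = max(EF_B=13, EF_C=26) = 26; EF_F = 26+6 = 32
ES_G = max(EF_D=35, EF_E=28, EF_F=32) = 35; EF_G = 35+10 = 45
Expected project duration μ = 45 days. Critical path: B → C → D → G.

Variances on critical path: σ²_B=7.111, σ²_C=0.444, σ²_D=1.778, σ²_G=4.000.
Largest is σ²_B = 7.111.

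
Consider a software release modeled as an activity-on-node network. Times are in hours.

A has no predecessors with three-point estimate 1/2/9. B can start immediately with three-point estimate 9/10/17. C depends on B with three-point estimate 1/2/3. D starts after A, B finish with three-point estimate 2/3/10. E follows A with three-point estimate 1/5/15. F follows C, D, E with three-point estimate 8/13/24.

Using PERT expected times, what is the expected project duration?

29 hours

te_A = (1 + 4·2 + 9)/6 = 18/6 = 3
te_B = (9 + 4·10 + 17)/6 = 66/6 = 11
te_C = (1 + 4·2 + 3)/6 = 12/6 = 2
te_D = (2 + 4·3 + 10)/6 = 24/6 = 4
te_E = (1 + 4·5 + 15)/6 = 36/6 = 6
te_F = (8 + 4·13 + 24)/6 = 84/6 = 14

Forward pass:
ES_A = 0; EF_A = 3
ES_B = 0; EF_B = 11
ES_C = 11; EF_C = 11+2 = 13
ES_D = max(EF_A=3, EF_B=11) = 11; EF_D = 11+4 = 15
ES_E = 3; EF_E = 3+6 = 9
ES_F = max(EF_C=13, EF_D=15, EF_E=9) = 15; EF_F = 15+14 = 29
Expected project duration μ = 29 hours. Critical path: B → D → F.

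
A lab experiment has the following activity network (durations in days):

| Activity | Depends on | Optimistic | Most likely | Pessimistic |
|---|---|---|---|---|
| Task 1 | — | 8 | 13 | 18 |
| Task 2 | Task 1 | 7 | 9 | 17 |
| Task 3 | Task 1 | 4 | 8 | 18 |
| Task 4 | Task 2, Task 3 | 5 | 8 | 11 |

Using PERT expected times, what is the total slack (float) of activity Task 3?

te_Task 1 = (8 + 4·13 + 18)/6 = 78/6 = 13
te_Task 2 = (7 + 4·9 + 17)/6 = 60/6 = 10
te_Task 3 = (4 + 4·8 + 18)/6 = 54/6 = 9
te_Task 4 = (5 + 4·8 + 11)/6 = 48/6 = 8

Forward pass:
ES_Task 1 = 0; EF_Task 1 = 13
ES_Task 2 = 13; EF_Task 2 = 13+10 = 23
ES_Task 3 = 13; EF_Task 3 = 13+9 = 22
ES_Task 4 = max(EF_Task 2=23, EF_Task 3=22) = 23; EF_Task 4 = 23+8 = 31
Expected project duration μ = 31 days. Critical path: Task 1 → Task 2 → Task 4.

Backward pass:
LF_Task 4 = 31; LS_Task 4 = 31−8 = 23
LF_Task 3 = LS_Task 4 = 23; LS_Task 3 = 23−9 = 14
LF_Task 2 = LS_Task 4 = 23; LS_Task 2 = 23−10 = 13
LF_Task 1 = min(LS_Task 2=13, LS_Task 3=14) = 13; LS_Task 1 = 13−13 = 0
Slack_Task 3 = LS_Task 3 − ES_Task 3 = 14 − 13 = 1

1 days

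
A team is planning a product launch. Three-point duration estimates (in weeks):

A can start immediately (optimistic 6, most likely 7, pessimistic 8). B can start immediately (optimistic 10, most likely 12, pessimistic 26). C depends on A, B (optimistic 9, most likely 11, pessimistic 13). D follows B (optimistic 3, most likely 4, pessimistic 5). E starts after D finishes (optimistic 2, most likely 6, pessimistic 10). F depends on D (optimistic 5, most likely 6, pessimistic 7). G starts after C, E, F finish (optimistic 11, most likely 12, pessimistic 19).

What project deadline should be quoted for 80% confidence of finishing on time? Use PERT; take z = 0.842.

40.6 weeks

te_A = (6 + 4·7 + 8)/6 = 42/6 = 7; σ²_A = ((8−6)/6)² = 0.111
te_B = (10 + 4·12 + 26)/6 = 84/6 = 14; σ²_B = ((26−10)/6)² = 7.111
te_C = (9 + 4·11 + 13)/6 = 66/6 = 11; σ²_C = ((13−9)/6)² = 0.444
te_D = (3 + 4·4 + 5)/6 = 24/6 = 4; σ²_D = ((5−3)/6)² = 0.111
te_E = (2 + 4·6 + 10)/6 = 36/6 = 6; σ²_E = ((10−2)/6)² = 1.778
te_F = (5 + 4·6 + 7)/6 = 36/6 = 6; σ²_F = ((7−5)/6)² = 0.111
te_G = (11 + 4·12 + 19)/6 = 78/6 = 13; σ²_G = ((19−11)/6)² = 1.778

Forward pass:
ES_A = 0; EF_A = 7
ES_B = 0; EF_B = 14
ES_C = max(EF_A=7, EF_B=14) = 14; EF_C = 14+11 = 25
ES_D = 14; EF_D = 14+4 = 18
ES_E = 18; EF_E = 18+6 = 24
ES_F = 18; EF_F = 18+6 = 24
ES_G = max(EF_C=25, EF_E=24, EF_F=24) = 25; EF_G = 25+13 = 38
Expected project duration μ = 38 weeks. Critical path: B → C → G.

Variance along critical path = 7.111 + 0.444 + 1.778 = 9.333; σ = 3.055 weeks.
D = μ + z·σ = 38 + 0.842·3.055 = 40.6 weeks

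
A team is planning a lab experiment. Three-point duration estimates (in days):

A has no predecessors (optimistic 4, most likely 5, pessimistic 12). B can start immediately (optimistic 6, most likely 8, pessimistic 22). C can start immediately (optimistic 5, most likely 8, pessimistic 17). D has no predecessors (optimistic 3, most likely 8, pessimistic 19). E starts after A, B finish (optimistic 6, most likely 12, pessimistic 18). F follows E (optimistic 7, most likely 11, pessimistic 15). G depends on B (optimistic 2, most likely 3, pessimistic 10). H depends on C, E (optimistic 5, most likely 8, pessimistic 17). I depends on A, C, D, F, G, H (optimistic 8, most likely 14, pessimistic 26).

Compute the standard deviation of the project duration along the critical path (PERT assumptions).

te_A = (4 + 4·5 + 12)/6 = 36/6 = 6; σ²_A = ((12−4)/6)² = 1.778
te_B = (6 + 4·8 + 22)/6 = 60/6 = 10; σ²_B = ((22−6)/6)² = 7.111
te_C = (5 + 4·8 + 17)/6 = 54/6 = 9; σ²_C = ((17−5)/6)² = 4.000
te_D = (3 + 4·8 + 19)/6 = 54/6 = 9; σ²_D = ((19−3)/6)² = 7.111
te_E = (6 + 4·12 + 18)/6 = 72/6 = 12; σ²_E = ((18−6)/6)² = 4.000
te_F = (7 + 4·11 + 15)/6 = 66/6 = 11; σ²_F = ((15−7)/6)² = 1.778
te_G = (2 + 4·3 + 10)/6 = 24/6 = 4; σ²_G = ((10−2)/6)² = 1.778
te_H = (5 + 4·8 + 17)/6 = 54/6 = 9; σ²_H = ((17−5)/6)² = 4.000
te_I = (8 + 4·14 + 26)/6 = 90/6 = 15; σ²_I = ((26−8)/6)² = 9.000

Forward pass:
ES_A = 0; EF_A = 6
ES_B = 0; EF_B = 10
ES_C = 0; EF_C = 9
ES_D = 0; EF_D = 9
ES_E = max(EF_A=6, EF_B=10) = 10; EF_E = 10+12 = 22
ES_F = 22; EF_F = 22+11 = 33
ES_G = 10; EF_G = 10+4 = 14
ES_H = max(EF_C=9, EF_E=22) = 22; EF_H = 22+9 = 31
ES_I = max(EF_A=6, EF_C=9, EF_D=9, EF_F=33, EF_G=14, EF_H=31) = 33; EF_I = 33+15 = 48
Expected project duration μ = 48 days. Critical path: B → E → F → I.

Variance along critical path = 7.111 + 4.000 + 1.778 + 9.000 = 21.889
σ = √21.889 = 4.679 days

4.68 days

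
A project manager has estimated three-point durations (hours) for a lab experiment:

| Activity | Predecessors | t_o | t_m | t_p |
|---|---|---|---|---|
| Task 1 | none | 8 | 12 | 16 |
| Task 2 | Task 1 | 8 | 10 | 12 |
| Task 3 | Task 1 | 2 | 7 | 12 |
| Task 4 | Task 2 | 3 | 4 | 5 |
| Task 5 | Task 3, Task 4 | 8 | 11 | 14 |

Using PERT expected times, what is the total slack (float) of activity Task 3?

7 hours

te_Task 1 = (8 + 4·12 + 16)/6 = 72/6 = 12
te_Task 2 = (8 + 4·10 + 12)/6 = 60/6 = 10
te_Task 3 = (2 + 4·7 + 12)/6 = 42/6 = 7
te_Task 4 = (3 + 4·4 + 5)/6 = 24/6 = 4
te_Task 5 = (8 + 4·11 + 14)/6 = 66/6 = 11

Forward pass:
ES_Task 1 = 0; EF_Task 1 = 12
ES_Task 2 = 12; EF_Task 2 = 12+10 = 22
ES_Task 3 = 12; EF_Task 3 = 12+7 = 19
ES_Task 4 = 22; EF_Task 4 = 22+4 = 26
ES_Task 5 = max(EF_Task 3=19, EF_Task 4=26) = 26; EF_Task 5 = 26+11 = 37
Expected project duration μ = 37 hours. Critical path: Task 1 → Task 2 → Task 4 → Task 5.

Backward pass:
LF_Task 5 = 37; LS_Task 5 = 37−11 = 26
LF_Task 4 = LS_Task 5 = 26; LS_Task 4 = 26−4 = 22
LF_Task 3 = LS_Task 5 = 26; LS_Task 3 = 26−7 = 19
LF_Task 2 = LS_Task 4 = 22; LS_Task 2 = 22−10 = 12
LF_Task 1 = min(LS_Task 2=12, LS_Task 3=19) = 12; LS_Task 1 = 12−12 = 0
Slack_Task 3 = LS_Task 3 − ES_Task 3 = 19 − 12 = 7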